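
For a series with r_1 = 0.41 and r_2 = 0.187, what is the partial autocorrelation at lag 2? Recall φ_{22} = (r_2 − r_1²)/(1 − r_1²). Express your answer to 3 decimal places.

φ_{22} = (r_2 − r_1²) / (1 − r_1²)
r_1² = (0.41)² = 0.1681
Numerator = 0.187 − 0.1681 = 0.0189; denominator = 1 − 0.1681 = 0.8319
φ_{22} = 0.0189 / 0.8319 = 0.023

0.023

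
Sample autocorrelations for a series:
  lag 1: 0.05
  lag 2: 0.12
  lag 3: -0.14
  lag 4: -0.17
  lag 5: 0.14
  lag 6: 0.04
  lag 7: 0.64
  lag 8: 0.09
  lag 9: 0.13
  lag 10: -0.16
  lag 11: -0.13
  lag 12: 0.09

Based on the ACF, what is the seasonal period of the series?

The largest autocorrelation is r_7 = 0.64; the remaining lags stay at or below 0.14.
The dominant spike at lag 7 indicates a seasonal period of 7.

7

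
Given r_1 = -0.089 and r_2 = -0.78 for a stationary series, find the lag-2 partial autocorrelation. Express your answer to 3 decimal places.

φ_{22} = (r_2 − r_1²) / (1 − r_1²)
r_1² = (-0.089)² = 0.007921
Numerator = -0.78 − 0.0079 = -0.7879; denominator = 1 − 0.0079 = 0.9921
φ_{22} = -0.7879 / 0.9921 = -0.794

-0.794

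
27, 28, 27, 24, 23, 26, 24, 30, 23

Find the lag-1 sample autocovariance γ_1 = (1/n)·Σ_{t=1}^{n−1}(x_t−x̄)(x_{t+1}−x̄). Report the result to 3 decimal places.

Mean x̄ = (27 + 28 + 27 + 24 + 23 + 26 + 24 + 30 + 23)/9 = 25.7778
Σ_{t=1}^{8}(x_t−x̄)(x_{t+1}−x̄) = -12.0494
γ_1 = -12.0494 / 9 = -1.339

-1.339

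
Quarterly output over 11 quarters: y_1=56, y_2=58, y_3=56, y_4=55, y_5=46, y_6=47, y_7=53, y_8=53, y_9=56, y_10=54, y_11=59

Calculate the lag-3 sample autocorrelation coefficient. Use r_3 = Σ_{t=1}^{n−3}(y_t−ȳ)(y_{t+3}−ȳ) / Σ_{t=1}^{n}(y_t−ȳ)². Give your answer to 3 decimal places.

-0.340

Mean ȳ = (56 + 58 + 56 + 55 + 46 + 47 + 53 + 53 + 56 + 54 + 59)/11 = 53.9091
Numerator Σ_{t=1}^{8}(y_t−ȳ)(y_{t+3}−ȳ) = -57.4793
Denominator Σ(y_t−ȳ)² = 168.9091
r_3 = -57.4793 / 168.9091 = -0.340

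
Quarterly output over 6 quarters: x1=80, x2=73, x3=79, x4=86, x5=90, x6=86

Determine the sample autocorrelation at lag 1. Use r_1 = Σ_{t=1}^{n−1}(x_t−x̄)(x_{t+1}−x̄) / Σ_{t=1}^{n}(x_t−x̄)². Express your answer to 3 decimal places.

0.512

Mean x̄ = (80 + 73 + 79 + 86 + 90 + 86)/6 = 82.3333
Deviations from mean: -2.3333, -9.3333, -3.3333, 3.6667, 7.6667, 3.6667
Σ(x_t−x̄)(x_{t+1}−x̄) = (21.7778) + (31.1111) + (-12.2222) + (28.1111) + (28.1111) = 96.8889
Denominator Σ(x_t−x̄)² = 189.3333
r_1 = 96.8889 / 189.3333 = 0.512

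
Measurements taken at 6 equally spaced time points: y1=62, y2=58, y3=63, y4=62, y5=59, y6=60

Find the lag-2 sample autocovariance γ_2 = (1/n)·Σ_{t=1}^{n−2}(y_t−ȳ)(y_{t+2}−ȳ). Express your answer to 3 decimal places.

Mean ȳ = (62 + 58 + 63 + 62 + 59 + 60)/6 = 60.6667
Deviations: 1.3333, -2.6667, 2.3333, 1.3333, -1.6667, -0.6667
Σ_{t=1}^{4}(y_t−ȳ)(y_{t+2}−ȳ) = -5.2222
γ_2 = -5.2222 / 6 = -0.870

-0.870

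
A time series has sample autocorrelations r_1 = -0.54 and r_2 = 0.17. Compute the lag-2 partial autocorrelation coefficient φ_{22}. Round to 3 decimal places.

φ_{22} = (r_2 − r_1²) / (1 − r_1²)
r_1² = (-0.54)² = 0.2916
Numerator = 0.17 − 0.2916 = -0.1216; denominator = 1 − 0.2916 = 0.7084
φ_{22} = -0.1216 / 0.7084 = -0.172

-0.172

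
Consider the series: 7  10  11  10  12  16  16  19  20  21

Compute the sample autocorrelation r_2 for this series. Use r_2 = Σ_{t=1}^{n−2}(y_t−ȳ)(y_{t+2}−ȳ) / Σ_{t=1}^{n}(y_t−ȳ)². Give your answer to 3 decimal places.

0.416

Mean ȳ = (7 + 10 + 11 + 10 + 12 + 16 + 16 + 19 + 20 + 21)/10 = 14.2000
Numerator Σ_{t=1}^{8}(y_t−ȳ)(y_{t+2}−ȳ) = 87.9200
Denominator Σ(y_t−ȳ)² = 211.6000
r_2 = 87.9200 / 211.6000 = 0.416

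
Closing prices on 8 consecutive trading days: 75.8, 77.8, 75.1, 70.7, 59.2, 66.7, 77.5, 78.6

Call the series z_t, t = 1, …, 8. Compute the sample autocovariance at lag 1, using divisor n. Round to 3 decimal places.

Mean z̄ = (75.8 + 77.8 + 75.1 + 70.7 + 59.2 + 66.7 + 77.5 + 78.6)/8 = 72.6750
Deviations: 3.1250, 5.1250, 2.4250, -1.9750, -13.4750, -5.9750, 4.8250, 5.9250
Σ_{t=1}^{7}(z_t−z̄)(z_{t+1}−z̄) = 130.5394
γ_1 = 130.5394 / 8 = 16.317

16.317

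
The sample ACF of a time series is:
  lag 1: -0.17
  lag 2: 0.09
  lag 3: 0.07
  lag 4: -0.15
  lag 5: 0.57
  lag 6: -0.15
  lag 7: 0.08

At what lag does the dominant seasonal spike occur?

The largest autocorrelation is r_5 = 0.57; the remaining lags stay at or below 0.09.
The dominant spike at lag 5 indicates a seasonal period of 5.

5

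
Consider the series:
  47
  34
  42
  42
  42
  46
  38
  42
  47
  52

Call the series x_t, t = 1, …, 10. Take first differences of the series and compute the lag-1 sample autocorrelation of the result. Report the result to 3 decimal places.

First differences Δx: -13, 8, 0, 0, 4, -8, 4, 5, 5
Mean of differences = 0.5556
Numerator Σ(Δx_t−Δx̄)(Δx_{t+1}−Δx̄) = -130.5309
Denominator Σ(Δx_t−Δx̄)² = 376.2222
r_1(Δx) = -130.5309 / 376.2222 = -0.347

-0.347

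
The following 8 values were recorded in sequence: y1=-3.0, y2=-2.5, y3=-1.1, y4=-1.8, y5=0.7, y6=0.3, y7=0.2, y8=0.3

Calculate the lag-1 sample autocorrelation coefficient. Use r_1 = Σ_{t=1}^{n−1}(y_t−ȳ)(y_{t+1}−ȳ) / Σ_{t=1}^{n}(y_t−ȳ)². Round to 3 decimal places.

Mean ȳ = (-3.0 − 2.5 − 1.1 − 1.8 + 0.7 + 0.3 + 0.2 + 0.3)/8 = -0.8625
Deviations from mean: -2.1375, -1.6375, -0.2375, -0.9375, 1.5625, 1.1625, 1.0625, 1.1625
Σ(y_t−ȳ)(y_{t+1}−ȳ) = (3.5002) + (0.3889) + (0.2227) + (-1.4648) + (1.8164) + (1.2352) + (1.2352) = 6.9336
Denominator Σ(y_t−ȳ)² = 14.4588
r_1 = 6.9336 / 14.4588 = 0.480

0.480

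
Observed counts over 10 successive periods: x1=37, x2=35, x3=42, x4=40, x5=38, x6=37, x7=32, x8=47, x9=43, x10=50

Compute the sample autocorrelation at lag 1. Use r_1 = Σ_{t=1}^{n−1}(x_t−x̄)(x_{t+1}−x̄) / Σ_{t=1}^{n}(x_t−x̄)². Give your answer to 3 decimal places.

0.112

Mean x̄ = (37 + 35 + 42 + 40 + 38 + 37 + 32 + 47 + 43 + 50)/10 = 40.1000
Numerator Σ_{t=1}^{9}(x_t−x̄)(x_{t+1}−x̄) = 30.5900
Denominator Σ(x_t−x̄)² = 272.9000
r_1 = 30.5900 / 272.9000 = 0.112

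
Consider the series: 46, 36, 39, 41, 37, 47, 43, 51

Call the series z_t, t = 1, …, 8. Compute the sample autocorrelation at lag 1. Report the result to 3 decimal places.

-0.025

Mean z̄ = (46 + 36 + 39 + 41 + 37 + 47 + 43 + 51)/8 = 42.5000
Numerator Σ_{t=1}^{7}(z_t−z̄)(z_{t+1}−z̄) = -4.7500
Denominator Σ(z_t−z̄)² = 192.0000
r_1 = -4.7500 / 192.0000 = -0.025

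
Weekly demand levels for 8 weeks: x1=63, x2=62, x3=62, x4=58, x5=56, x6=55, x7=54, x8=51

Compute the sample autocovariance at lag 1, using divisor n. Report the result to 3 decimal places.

10.186

Mean x̄ = (63 + 62 + 62 + 58 + 56 + 55 + 54 + 51)/8 = 57.6250
Σ_{t=1}^{7}(x_t−x̄)(x_{t+1}−x̄) = 81.4844
γ_1 = 81.4844 / 8 = 10.186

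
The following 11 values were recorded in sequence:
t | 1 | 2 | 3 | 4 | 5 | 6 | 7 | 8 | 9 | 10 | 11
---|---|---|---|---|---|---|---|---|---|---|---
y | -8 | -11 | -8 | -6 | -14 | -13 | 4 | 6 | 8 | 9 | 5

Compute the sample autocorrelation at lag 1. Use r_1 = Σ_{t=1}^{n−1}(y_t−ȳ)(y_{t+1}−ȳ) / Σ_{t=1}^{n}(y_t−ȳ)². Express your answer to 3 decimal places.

Mean ȳ = (-8 − 11 − 8 − 6 − 14 − 13 + 4 + 6 + 8 + 9 + 5)/11 = -2.5455
Numerator Σ_{t=1}^{10}(y_t−ȳ)(y_{t+1}−ȳ) = 556.8843
Denominator Σ(y_t−ȳ)² = 800.7273
r_1 = 556.8843 / 800.7273 = 0.695

0.695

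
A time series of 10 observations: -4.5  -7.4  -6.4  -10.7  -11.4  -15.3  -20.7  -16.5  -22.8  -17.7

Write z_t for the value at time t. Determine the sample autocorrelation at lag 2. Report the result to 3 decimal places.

0.461

Mean z̄ = (-4.5 − 7.4 − 6.4 − 10.7 − 11.4 − 15.3 − 20.7 − 16.5 − 22.8 − 17.7)/10 = -13.3400
Numerator Σ_{t=1}^{8}(z_t−z̄)(z_{t+2}−z̄) = 160.6388
Denominator Σ(z_t−z̄)² = 348.8240
r_2 = 160.6388 / 348.8240 = 0.461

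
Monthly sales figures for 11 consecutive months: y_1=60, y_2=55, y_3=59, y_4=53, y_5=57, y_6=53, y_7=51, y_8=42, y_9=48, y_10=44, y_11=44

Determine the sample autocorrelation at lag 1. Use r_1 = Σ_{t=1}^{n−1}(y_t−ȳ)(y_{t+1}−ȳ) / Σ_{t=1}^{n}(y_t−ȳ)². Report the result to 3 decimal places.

Mean ȳ = (60 + 55 + 59 + 53 + 57 + 53 + 51 + 42 + 48 + 44 + 44)/11 = 51.4545
Numerator Σ_{t=1}^{10}(y_t−ȳ)(y_{t+1}−ȳ) = 203.4298
Denominator Σ(y_t−ȳ)² = 390.7273
r_1 = 203.4298 / 390.7273 = 0.521

0.521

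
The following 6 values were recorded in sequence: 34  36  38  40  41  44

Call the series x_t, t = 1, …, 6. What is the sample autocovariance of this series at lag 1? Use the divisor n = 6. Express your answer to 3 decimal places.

Mean x̄ = (34 + 36 + 38 + 40 + 41 + 44)/6 = 38.8333
Σ_{t=1}^{5}(x_t−x̄)(x_{t+1}−x̄) = 28.8056
γ_1 = 28.8056 / 6 = 4.801

4.801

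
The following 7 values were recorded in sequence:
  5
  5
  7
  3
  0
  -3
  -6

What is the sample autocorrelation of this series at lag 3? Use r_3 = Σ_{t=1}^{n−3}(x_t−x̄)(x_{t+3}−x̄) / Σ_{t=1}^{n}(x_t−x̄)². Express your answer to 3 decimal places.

-0.266

Mean x̄ = (5 + 5 + 7 + 3 + 0 − 3 − 6)/7 = 1.5714
Deviations from mean: 3.4286, 3.4286, 5.4286, 1.4286, -1.5714, -4.5714, -7.5714
Σ(x_t−x̄)(x_{t+3}−x̄) = (4.8980) + (-5.3878) + (-24.8163) + (-10.8163) = -36.1224
Denominator Σ(x_t−x̄)² = 135.7143
r_3 = -36.1224 / 135.7143 = -0.266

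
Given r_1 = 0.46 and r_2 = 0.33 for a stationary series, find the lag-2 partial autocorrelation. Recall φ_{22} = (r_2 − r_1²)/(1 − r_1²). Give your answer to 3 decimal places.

φ_{22} = (r_2 − r_1²) / (1 − r_1²)
r_1² = (0.46)² = 0.2116
Numerator = 0.33 − 0.2116 = 0.1184; denominator = 1 − 0.2116 = 0.7884
φ_{22} = 0.1184 / 0.7884 = 0.150

0.150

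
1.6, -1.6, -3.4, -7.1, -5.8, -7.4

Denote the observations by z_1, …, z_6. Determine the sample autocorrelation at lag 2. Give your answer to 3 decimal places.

Mean z̄ = (1.6 − 1.6 − 3.4 − 7.1 − 5.8 − 7.4)/6 = -3.9500
Deviations from mean: 5.5500, 2.3500, 0.5500, -3.1500, -1.8500, -3.4500
Numerator Σ_{t=1}^{4}(z_t−z̄)(z_{t+2}−z̄) = 5.5000
Denominator Σ(z_t−z̄)² = 61.8750
r_2 = 5.5000 / 61.8750 = 0.089

0.089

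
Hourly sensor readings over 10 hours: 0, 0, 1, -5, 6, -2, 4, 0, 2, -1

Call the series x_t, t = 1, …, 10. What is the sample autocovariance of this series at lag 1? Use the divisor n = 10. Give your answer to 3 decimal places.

-6.025

Mean x̄ = (0 + 0 + 1 − 5 + 6 − 2 + 4 + 0 + 2 − 1)/10 = 0.5000
Σ_{t=1}^{9}(x_t−x̄)(x_{t+1}−x̄) = -60.2500
γ_1 = -60.2500 / 10 = -6.025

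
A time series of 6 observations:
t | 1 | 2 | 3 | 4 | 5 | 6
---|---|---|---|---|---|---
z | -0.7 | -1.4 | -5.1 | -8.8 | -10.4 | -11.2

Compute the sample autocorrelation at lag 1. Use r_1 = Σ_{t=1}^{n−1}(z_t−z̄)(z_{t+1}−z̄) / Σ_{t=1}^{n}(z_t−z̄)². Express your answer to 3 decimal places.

Mean z̄ = (-0.7 − 1.4 − 5.1 − 8.8 − 10.4 − 11.2)/6 = -6.2667
Deviations from mean: 5.5667, 4.8667, 1.1667, -2.5333, -4.1333, -4.9333
Σ(z_t−z̄)(z_{t+1}−z̄) = (27.0911) + (5.6778) + (-2.9556) + (10.4711) + (20.3911) = 60.6756
Denominator Σ(z_t−z̄)² = 103.8733
r_1 = 60.6756 / 103.8733 = 0.584

0.584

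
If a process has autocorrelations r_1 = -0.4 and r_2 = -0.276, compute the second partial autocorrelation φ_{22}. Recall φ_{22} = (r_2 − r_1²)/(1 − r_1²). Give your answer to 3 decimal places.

-0.519

φ_{22} = (r_2 − r_1²) / (1 − r_1²)
r_1² = (-0.4)² = 0.16
Numerator = -0.276 − 0.1600 = -0.4360; denominator = 1 − 0.1600 = 0.8400
φ_{22} = -0.4360 / 0.8400 = -0.519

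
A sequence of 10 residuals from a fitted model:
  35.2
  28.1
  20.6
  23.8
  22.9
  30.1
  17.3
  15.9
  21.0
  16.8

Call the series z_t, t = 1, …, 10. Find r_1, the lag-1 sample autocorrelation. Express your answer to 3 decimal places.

Mean z̄ = (35.2 + 28.1 + 20.6 + 23.8 + 22.9 + 30.1 + 17.3 + 15.9 + 21.0 + 16.8)/10 = 23.1700
Numerator Σ_{t=1}^{9}(z_t−z̄)(z_{t+1}−z̄) = 74.5721
Denominator Σ(z_t−z̄)² = 356.7210
r_1 = 74.5721 / 356.7210 = 0.209

0.209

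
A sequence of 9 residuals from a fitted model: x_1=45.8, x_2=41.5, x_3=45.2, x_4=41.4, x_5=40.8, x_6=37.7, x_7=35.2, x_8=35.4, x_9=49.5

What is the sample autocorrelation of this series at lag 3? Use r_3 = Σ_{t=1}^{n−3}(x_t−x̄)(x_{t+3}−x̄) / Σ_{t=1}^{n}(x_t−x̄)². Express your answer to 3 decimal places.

Mean x̄ = (45.8 + 41.5 + 45.2 + 41.4 + 40.8 + 37.7 + 35.2 + 35.4 + 49.5)/9 = 41.3889
Numerator Σ_{t=1}^{6}(x_t−x̄)(x_{t+3}−x̄) = -40.5381
Denominator Σ(x_t−x̄)² = 187.9089
r_3 = -40.5381 / 187.9089 = -0.216

-0.216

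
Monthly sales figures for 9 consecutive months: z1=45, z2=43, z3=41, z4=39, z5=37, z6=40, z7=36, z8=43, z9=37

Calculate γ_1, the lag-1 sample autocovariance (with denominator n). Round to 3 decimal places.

Mean z̄ = (45 + 43 + 41 + 39 + 37 + 40 + 36 + 43 + 37)/9 = 40.1111
Σ_{t=1}^{8}(z_t−z̄)(z_{t+1}−z̄) = -0.9012
γ_1 = -0.9012 / 9 = -0.100

-0.100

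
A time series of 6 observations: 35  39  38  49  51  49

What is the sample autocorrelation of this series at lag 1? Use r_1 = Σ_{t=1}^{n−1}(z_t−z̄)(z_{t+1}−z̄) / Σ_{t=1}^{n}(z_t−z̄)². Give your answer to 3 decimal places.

0.481

Mean z̄ = (35 + 39 + 38 + 49 + 51 + 49)/6 = 43.5000
Deviations from mean: -8.5000, -4.5000, -5.5000, 5.5000, 7.5000, 5.5000
Numerator Σ_{t=1}^{5}(z_t−z̄)(z_{t+1}−z̄) = 115.2500
Denominator Σ(z_t−z̄)² = 239.5000
r_1 = 115.2500 / 239.5000 = 0.481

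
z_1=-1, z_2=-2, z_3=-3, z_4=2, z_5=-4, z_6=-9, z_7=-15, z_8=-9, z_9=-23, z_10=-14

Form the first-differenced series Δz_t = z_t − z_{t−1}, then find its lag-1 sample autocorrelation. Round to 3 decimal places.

First differences Δz: -1, -1, 5, -6, -5, -6, 6, -14, 9
Mean of differences = -1.4444
Numerator Σ(Δz_t−Δz̄)(Δz_{t+1}−Δz̄) = -252.4198
Denominator Σ(Δz_t−Δz̄)² = 418.2222
r_1(Δz) = -252.4198 / 418.2222 = -0.604

-0.604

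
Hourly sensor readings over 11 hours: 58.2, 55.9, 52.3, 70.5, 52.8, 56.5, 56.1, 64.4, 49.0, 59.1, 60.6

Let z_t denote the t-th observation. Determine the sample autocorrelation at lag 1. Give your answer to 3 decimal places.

-0.541

Mean z̄ = (58.2 + 55.9 + 52.3 + 70.5 + 52.8 + 56.5 + 56.1 + 64.4 + 49.0 + 59.1 + 60.6)/11 = 57.7636
Numerator Σ_{t=1}^{10}(z_t−z̄)(z_{t+1}−z̄) = -192.1822
Denominator Σ(z_t−z̄)² = 355.4055
r_1 = -192.1822 / 355.4055 = -0.541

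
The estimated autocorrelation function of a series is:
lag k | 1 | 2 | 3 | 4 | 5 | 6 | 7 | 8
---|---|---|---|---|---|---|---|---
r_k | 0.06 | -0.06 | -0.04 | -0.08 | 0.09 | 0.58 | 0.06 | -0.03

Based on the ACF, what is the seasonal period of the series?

6

The largest autocorrelation is r_6 = 0.58; the remaining lags stay at or below 0.09.
The dominant spike at lag 6 indicates a seasonal period of 6.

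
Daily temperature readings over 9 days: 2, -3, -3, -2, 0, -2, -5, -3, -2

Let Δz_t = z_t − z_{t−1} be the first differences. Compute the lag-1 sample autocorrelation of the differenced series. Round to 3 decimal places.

-0.005

First differences Δz: -5, 0, 1, 2, -2, -3, 2, 1
Mean of differences = -0.5000
Numerator Σ(Δz_t−Δz̄)(Δz_{t+1}−Δz̄) = -0.2500
Denominator Σ(Δz_t−Δz̄)² = 46.0000
r_1(Δz) = -0.2500 / 46.0000 = -0.005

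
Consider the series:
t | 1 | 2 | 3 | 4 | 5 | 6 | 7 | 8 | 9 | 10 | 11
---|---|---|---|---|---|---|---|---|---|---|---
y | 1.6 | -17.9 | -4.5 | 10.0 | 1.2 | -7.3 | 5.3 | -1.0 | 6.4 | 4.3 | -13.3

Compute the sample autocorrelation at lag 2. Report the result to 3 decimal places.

-0.399

Mean ȳ = (1.6 − 17.9 − 4.5 + 10.0 + 1.2 − 7.3 + 5.3 − 1.0 + 6.4 + 4.3 − 13.3)/11 = -1.3818
Numerator Σ_{t=1}^{9}(y_t−ȳ)(y_{t+2}−ȳ) = -296.3025
Denominator Σ(y_t−ȳ)² = 742.3764
r_2 = -296.3025 / 742.3764 = -0.399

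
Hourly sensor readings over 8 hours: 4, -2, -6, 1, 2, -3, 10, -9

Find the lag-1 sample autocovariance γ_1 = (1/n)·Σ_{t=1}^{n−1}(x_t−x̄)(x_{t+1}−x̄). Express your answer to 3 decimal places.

Mean x̄ = (4 − 2 − 6 + 1 + 2 − 3 + 10 − 9)/8 = -0.3750
Σ_{t=1}^{7}(x_t−x̄)(x_{t+1}−x̄) = -125.3906
γ_1 = -125.3906 / 8 = -15.674

-15.674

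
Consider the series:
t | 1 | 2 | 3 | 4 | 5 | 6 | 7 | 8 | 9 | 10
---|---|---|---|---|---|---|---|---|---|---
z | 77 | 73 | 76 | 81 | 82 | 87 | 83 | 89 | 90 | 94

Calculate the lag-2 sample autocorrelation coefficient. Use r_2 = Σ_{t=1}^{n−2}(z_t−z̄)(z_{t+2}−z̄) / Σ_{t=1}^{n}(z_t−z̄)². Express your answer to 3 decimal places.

0.367

Mean z̄ = (77 + 73 + 76 + 81 + 82 + 87 + 83 + 89 + 90 + 94)/10 = 83.2000
Numerator Σ_{t=1}^{8}(z_t−z̄)(z_{t+2}−z̄) = 150.9200
Denominator Σ(z_t−z̄)² = 411.6000
r_2 = 150.9200 / 411.6000 = 0.367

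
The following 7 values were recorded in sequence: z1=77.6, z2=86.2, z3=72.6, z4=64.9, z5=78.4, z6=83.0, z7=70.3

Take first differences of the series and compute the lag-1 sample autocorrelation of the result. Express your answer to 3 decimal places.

-0.175

First differences Δz: 8.6, -13.6, -7.7, 13.5, 4.6, -12.7
Mean of differences = -1.2167
Numerator Σ(Δz_t−Δz̄)(Δz_{t+1}−Δz̄) = -117.8836
Denominator Σ(Δz_t−Δz̄)² = 674.0283
r_1(Δz) = -117.8836 / 674.0283 = -0.175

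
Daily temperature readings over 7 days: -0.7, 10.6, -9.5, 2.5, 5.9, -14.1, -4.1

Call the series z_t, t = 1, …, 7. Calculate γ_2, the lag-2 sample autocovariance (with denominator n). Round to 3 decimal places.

-12.489

Mean z̄ = (-0.7 + 10.6 − 9.5 + 2.5 + 5.9 − 14.1 − 4.1)/7 = -1.3429
Deviations: 0.6429, 11.9429, -8.1571, 3.8429, 7.2429, -12.7571, -2.7571
Σ_{t=1}^{5}(z_t−z̄)(z_{t+2}−z̄) = -87.4237
γ_2 = -87.4237 / 7 = -12.489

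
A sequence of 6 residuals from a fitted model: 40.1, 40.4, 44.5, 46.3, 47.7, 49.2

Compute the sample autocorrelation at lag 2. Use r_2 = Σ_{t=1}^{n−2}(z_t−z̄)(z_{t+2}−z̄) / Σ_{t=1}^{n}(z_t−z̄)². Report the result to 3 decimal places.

0.009

Mean z̄ = (40.1 + 40.4 + 44.5 + 46.3 + 47.7 + 49.2)/6 = 44.7000
Numerator Σ_{t=1}^{4}(z_t−z̄)(z_{t+2}−z̄) = 0.6400
Denominator Σ(z_t−z̄)² = 71.5000
r_2 = 0.6400 / 71.5000 = 0.009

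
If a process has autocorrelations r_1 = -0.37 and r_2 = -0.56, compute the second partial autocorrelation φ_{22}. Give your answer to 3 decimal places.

φ_{22} = (r_2 − r_1²) / (1 − r_1²)
r_1² = (-0.37)² = 0.1369
Numerator = -0.56 − 0.1369 = -0.6969; denominator = 1 − 0.1369 = 0.8631
φ_{22} = -0.6969 / 0.8631 = -0.807

-0.807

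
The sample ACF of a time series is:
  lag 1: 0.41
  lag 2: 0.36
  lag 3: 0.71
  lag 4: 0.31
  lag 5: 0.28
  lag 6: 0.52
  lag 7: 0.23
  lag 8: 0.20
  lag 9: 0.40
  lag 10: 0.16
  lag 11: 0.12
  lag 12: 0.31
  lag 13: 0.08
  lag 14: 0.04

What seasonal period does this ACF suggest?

3

The largest autocorrelation is r_3 = 0.71, with a weaker echo at lag 6 (0.52); the remaining lags stay at or below 0.41. The elevated value at lag 1 (0.41), dropping to 0.36 at lag 2, reflects decaying short-term dependence rather than seasonality.
The dominant spike at lag 3 indicates a seasonal period of 3.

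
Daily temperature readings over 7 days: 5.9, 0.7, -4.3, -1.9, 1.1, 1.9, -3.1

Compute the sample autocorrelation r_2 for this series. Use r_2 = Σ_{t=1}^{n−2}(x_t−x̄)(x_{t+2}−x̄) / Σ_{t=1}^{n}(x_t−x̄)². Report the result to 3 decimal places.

-0.532

Mean x̄ = (5.9 + 0.7 − 4.3 − 1.9 + 1.1 + 1.9 − 3.1)/7 = 0.0429
Numerator Σ_{t=1}^{5}(x_t−x̄)(x_{t+2}−x̄) = -38.2351
Denominator Σ(x_t−x̄)² = 71.8171
r_2 = -38.2351 / 71.8171 = -0.532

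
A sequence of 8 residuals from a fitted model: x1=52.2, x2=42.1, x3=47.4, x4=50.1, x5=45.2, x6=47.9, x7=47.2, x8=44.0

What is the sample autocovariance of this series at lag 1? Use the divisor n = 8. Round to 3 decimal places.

-4.224

Mean x̄ = (52.2 + 42.1 + 47.4 + 50.1 + 45.2 + 47.9 + 47.2 + 44.0)/8 = 47.0125
Σ_{t=1}^{7}(x_t−x̄)(x_{t+1}−x̄) = -33.7939
γ_1 = -33.7939 / 8 = -4.224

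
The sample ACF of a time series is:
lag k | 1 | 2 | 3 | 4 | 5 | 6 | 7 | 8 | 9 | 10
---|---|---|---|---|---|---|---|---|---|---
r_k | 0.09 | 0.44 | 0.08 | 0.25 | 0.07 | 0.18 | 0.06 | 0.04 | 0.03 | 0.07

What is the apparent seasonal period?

2

The largest autocorrelation is r_2 = 0.44, with weaker echoes at lags 4 (0.25) and 6 (0.18); the remaining lags stay at or below 0.09.
The dominant spike at lag 2 indicates a seasonal period of 2.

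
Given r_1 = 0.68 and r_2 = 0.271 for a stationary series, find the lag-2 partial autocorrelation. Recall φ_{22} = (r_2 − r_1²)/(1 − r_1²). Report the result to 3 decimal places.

φ_{22} = (r_2 − r_1²) / (1 − r_1²)
r_1² = (0.68)² = 0.4624
Numerator = 0.271 − 0.4624 = -0.1914; denominator = 1 − 0.4624 = 0.5376
φ_{22} = -0.1914 / 0.5376 = -0.356

-0.356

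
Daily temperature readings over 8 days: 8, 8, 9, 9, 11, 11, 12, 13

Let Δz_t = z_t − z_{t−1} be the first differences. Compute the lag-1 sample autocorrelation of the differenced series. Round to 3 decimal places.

-0.690

First differences Δz: 0, 1, 0, 2, 0, 1, 1
Mean of differences = 0.7143
Numerator Σ(Δz_t−Δz̄)(Δz_{t+1}−Δz̄) = -2.3673
Denominator Σ(Δz_t−Δz̄)² = 3.4286
r_1(Δz) = -2.3673 / 3.4286 = -0.690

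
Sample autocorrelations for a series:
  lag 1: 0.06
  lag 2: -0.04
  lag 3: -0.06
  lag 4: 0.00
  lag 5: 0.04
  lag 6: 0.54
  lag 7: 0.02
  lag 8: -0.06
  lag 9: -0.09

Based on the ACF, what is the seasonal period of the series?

6

The largest autocorrelation is r_6 = 0.54; the remaining lags stay at or below 0.06.
The dominant spike at lag 6 indicates a seasonal period of 6.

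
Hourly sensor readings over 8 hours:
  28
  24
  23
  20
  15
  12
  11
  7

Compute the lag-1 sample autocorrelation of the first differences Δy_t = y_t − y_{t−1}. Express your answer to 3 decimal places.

First differences Δy: -4, -1, -3, -5, -3, -1, -4
Mean of differences = -3.0000
Numerator Σ(Δy_t−Δȳ)(Δy_{t+1}−Δȳ) = -4.0000
Denominator Σ(Δy_t−Δȳ)² = 14.0000
r_1(Δy) = -4.0000 / 14.0000 = -0.286

-0.286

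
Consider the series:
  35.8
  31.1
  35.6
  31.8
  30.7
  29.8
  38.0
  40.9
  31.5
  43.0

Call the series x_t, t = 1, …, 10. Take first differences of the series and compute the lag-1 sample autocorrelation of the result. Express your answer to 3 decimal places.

-0.438

First differences Δx: -4.7, 4.5, -3.8, -1.1, -0.9, 8.2, 2.9, -9.4, 11.5
Mean of differences = 0.8000
Numerator Σ(Δx_t−Δx̄)(Δx_{t+1}−Δx̄) = -153.0000
Denominator Σ(Δx_t−Δx̄)² = 349.3000
r_1(Δx) = -153.0000 / 349.3000 = -0.438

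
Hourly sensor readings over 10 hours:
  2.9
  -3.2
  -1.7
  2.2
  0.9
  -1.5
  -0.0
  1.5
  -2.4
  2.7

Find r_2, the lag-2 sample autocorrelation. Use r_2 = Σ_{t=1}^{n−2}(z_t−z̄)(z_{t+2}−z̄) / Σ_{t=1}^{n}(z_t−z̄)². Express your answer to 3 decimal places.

Mean z̄ = (2.9 − 3.2 − 1.7 + 2.2 + 0.9 − 1.5 − 0.0 + 1.5 − 2.4 + 2.7)/10 = 0.1400
Numerator Σ_{t=1}^{8}(z_t−z̄)(z_{t+2}−z̄) = -15.2352
Denominator Σ(z_t−z̄)² = 44.5440
r_2 = -15.2352 / 44.5440 = -0.342

-0.342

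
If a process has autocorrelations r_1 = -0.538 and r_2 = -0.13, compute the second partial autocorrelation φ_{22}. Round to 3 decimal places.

-0.590

φ_{22} = (r_2 − r_1²) / (1 − r_1²)
r_1² = (-0.538)² = 0.289444
Numerator = -0.13 − 0.2894 = -0.4194; denominator = 1 − 0.2894 = 0.7106
φ_{22} = -0.4194 / 0.7106 = -0.590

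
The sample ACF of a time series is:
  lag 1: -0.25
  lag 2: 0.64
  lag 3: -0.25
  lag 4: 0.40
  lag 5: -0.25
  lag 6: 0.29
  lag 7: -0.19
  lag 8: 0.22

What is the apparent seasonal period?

The largest autocorrelation is r_2 = 0.64, with weaker echoes at lags 4 (0.40), 6 (0.29) and 8 (0.22); the remaining lags stay at or below -0.19.
The dominant spike at lag 2 indicates a seasonal period of 2.

2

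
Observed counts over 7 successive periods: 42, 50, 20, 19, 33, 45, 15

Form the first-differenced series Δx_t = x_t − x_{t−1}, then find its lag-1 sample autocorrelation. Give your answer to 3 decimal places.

-0.220

First differences Δx: 8, -30, -1, 14, 12, -30
Mean of differences = -4.5000
Numerator Σ(Δx_t−Δx̄)(Δx_{t+1}−Δx̄) = -458.7500
Denominator Σ(Δx_t−Δx̄)² = 2083.5000
r_1(Δx) = -458.7500 / 2083.5000 = -0.220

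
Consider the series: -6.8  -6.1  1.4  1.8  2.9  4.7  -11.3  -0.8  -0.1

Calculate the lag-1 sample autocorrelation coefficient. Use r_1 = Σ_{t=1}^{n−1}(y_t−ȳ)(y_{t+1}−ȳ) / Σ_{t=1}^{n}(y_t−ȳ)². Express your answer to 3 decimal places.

Mean ȳ = (-6.8 − 6.1 + 1.4 + 1.8 + 2.9 + 4.7 − 11.3 − 0.8 − 0.1)/9 = -1.5889
Numerator Σ_{t=1}^{8}(y_t−ȳ)(y_{t+1}−ȳ) = -3.9623
Denominator Σ(y_t−ȳ)² = 224.7689
r_1 = -3.9623 / 224.7689 = -0.018

-0.018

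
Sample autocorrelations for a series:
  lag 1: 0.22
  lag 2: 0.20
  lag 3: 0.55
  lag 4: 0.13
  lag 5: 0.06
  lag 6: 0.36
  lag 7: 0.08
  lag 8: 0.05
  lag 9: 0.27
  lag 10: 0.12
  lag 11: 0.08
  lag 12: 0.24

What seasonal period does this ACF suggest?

3

The largest autocorrelation is r_3 = 0.55, with weaker echoes at lags 6 (0.36), 9 (0.27) and 12 (0.24); the remaining lags stay at or below 0.22. The elevated value at lag 1 (0.22), dropping to 0.20 at lag 2, reflects decaying short-term dependence rather than seasonality.
The dominant spike at lag 3 indicates a seasonal period of 3.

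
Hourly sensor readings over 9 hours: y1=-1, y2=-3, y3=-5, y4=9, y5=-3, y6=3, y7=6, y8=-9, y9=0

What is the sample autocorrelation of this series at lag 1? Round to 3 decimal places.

-0.399

Mean ȳ = (-1 − 3 − 5 + 9 − 3 + 3 + 6 − 9 + 0)/9 = -0.3333
Numerator Σ_{t=1}^{8}(y_t−ȳ)(y_{t+1}−ȳ) = -99.7778
Denominator Σ(y_t−ȳ)² = 250.0000
r_1 = -99.7778 / 250.0000 = -0.399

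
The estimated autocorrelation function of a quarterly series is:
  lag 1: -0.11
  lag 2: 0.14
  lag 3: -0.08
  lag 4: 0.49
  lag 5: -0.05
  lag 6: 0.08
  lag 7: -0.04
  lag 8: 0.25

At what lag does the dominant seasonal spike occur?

4

The largest autocorrelation is r_4 = 0.49, with a weaker echo at lag 8 (0.25); the remaining lags stay at or below 0.14.
The dominant spike at lag 4 indicates a seasonal period of 4.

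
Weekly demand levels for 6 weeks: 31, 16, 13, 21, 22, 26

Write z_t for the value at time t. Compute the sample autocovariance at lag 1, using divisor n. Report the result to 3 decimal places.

0.125

Mean z̄ = (31 + 16 + 13 + 21 + 22 + 26)/6 = 21.5000
Σ_{t=1}^{5}(z_t−z̄)(z_{t+1}−z̄) = 0.7500
γ_1 = 0.7500 / 6 = 0.125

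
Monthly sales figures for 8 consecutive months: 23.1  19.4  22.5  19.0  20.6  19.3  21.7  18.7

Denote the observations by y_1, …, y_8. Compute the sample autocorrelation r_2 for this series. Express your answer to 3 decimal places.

Mean ȳ = (23.1 + 19.4 + 22.5 + 19.0 + 20.6 + 19.3 + 21.7 + 18.7)/8 = 20.5375
Deviations from mean: 2.5625, -1.1375, 1.9625, -1.5375, 0.0625, -1.2375, 1.1625, -1.8375
Σ(y_t−ȳ)(y_{t+2}−ȳ) = (5.0289) + (1.7489) + (0.1227) + (1.9027) + (0.0727) + (2.2739) = 11.1497
Denominator Σ(y_t−ȳ)² = 20.3388
r_2 = 11.1497 / 20.3388 = 0.548

0.548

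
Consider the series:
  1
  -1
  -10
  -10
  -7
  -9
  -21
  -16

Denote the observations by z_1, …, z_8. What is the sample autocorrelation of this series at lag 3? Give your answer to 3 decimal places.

0.011

Mean z̄ = (1 − 1 − 10 − 10 − 7 − 9 − 21 − 16)/8 = -9.1250
Deviations from mean: 10.1250, 8.1250, -0.8750, -0.8750, 2.1250, 0.1250, -11.8750, -6.8750
Numerator Σ_{t=1}^{5}(z_t−z̄)(z_{t+3}−z̄) = 4.0781
Denominator Σ(z_t−z̄)² = 362.8750
r_3 = 4.0781 / 362.8750 = 0.011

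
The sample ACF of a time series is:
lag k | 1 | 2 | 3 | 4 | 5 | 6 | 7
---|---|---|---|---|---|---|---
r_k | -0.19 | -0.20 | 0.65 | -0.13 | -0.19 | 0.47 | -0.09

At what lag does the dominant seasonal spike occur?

The largest autocorrelation is r_3 = 0.65, with a weaker echo at lag 6 (0.47); the remaining lags stay at or below -0.09.
The dominant spike at lag 3 indicates a seasonal period of 3.

3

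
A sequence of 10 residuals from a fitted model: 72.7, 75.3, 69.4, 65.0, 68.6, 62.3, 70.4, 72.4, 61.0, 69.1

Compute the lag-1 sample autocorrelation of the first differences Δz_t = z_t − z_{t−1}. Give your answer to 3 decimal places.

First differences Δz: 2.6, -5.9, -4.4, 3.6, -6.3, 8.1, 2.0, -11.4, 8.1
Mean of differences = -0.4000
Numerator Σ(Δz_t−Δz̄)(Δz_{t+1}−Δz̄) = -183.7500
Denominator Σ(Δz_t−Δz̄)² = 377.3200
r_1(Δz) = -183.7500 / 377.3200 = -0.487

-0.487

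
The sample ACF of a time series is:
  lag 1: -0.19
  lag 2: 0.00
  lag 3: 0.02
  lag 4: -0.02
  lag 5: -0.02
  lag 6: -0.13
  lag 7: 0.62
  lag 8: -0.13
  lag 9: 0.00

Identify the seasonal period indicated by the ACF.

The largest autocorrelation is r_7 = 0.62; the remaining lags stay at or below 0.02.
The dominant spike at lag 7 indicates a seasonal period of 7.

7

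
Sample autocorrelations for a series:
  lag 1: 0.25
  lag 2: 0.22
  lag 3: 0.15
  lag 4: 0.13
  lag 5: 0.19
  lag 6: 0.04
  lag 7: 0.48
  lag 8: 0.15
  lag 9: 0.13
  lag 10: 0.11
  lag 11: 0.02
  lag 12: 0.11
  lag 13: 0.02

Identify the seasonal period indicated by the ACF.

The largest autocorrelation is r_7 = 0.48; the remaining lags stay at or below 0.25. The elevated value at lag 1 (0.25), dropping to 0.22 at lag 2, reflects decaying short-term dependence rather than seasonality.
The dominant spike at lag 7 indicates a seasonal period of 7.

7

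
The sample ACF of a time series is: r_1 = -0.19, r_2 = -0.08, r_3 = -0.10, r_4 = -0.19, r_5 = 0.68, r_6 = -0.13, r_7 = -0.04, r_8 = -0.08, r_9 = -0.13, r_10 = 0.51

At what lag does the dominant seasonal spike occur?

5

The largest autocorrelation is r_5 = 0.68, with a weaker echo at lag 10 (0.51); the remaining lags stay at or below -0.04.
The dominant spike at lag 5 indicates a seasonal period of 5.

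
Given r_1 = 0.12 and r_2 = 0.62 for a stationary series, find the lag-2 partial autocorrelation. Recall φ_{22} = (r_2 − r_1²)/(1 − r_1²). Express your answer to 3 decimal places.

0.614

φ_{22} = (r_2 − r_1²) / (1 − r_1²)
r_1² = (0.12)² = 0.0144
Numerator = 0.62 − 0.0144 = 0.6056; denominator = 1 − 0.0144 = 0.9856
φ_{22} = 0.6056 / 0.9856 = 0.614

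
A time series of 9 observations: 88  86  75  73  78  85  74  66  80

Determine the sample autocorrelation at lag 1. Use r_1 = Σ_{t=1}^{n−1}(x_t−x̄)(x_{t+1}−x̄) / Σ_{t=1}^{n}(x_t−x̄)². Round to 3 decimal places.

0.170

Mean x̄ = (88 + 86 + 75 + 73 + 78 + 85 + 74 + 66 + 80)/9 = 78.3333
Numerator Σ_{t=1}^{8}(x_t−x̄)(x_{t+1}−x̄) = 69.8889
Denominator Σ(x_t−x̄)² = 410.0000
r_1 = 69.8889 / 410.0000 = 0.170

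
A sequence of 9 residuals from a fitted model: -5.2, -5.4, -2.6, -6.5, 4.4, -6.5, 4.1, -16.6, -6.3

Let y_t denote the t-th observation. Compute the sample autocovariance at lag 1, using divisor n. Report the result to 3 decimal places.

Mean ȳ = (-5.2 − 5.4 − 2.6 − 6.5 + 4.4 − 6.5 + 4.1 − 16.6 − 6.3)/9 = -4.5111
Σ_{t=1}^{8}(y_t−ȳ)(y_{t+1}−ȳ) = -139.9335
γ_1 = -139.9335 / 9 = -15.548

-15.548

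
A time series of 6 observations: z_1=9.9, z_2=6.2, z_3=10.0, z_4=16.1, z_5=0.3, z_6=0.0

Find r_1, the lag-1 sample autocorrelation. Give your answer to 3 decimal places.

Mean z̄ = (9.9 + 6.2 + 10.0 + 16.1 + 0.3 + 0.0)/6 = 7.0833
Numerator Σ_{t=1}^{5}(z_t−z̄)(z_{t+1}−z̄) = 8.1197
Denominator Σ(z_t−z̄)² = 194.7083
r_1 = 8.1197 / 194.7083 = 0.042

0.042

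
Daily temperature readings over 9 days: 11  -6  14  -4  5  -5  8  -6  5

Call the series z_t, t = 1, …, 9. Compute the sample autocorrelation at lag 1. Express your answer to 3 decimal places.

Mean z̄ = (11 − 6 + 14 − 4 + 5 − 5 + 8 − 6 + 5)/9 = 2.4444
Numerator Σ_{t=1}^{8}(z_t−z̄)(z_{t+1}−z̄) = -389.6420
Denominator Σ(z_t−z̄)² = 490.2222
r_1 = -389.6420 / 490.2222 = -0.795

-0.795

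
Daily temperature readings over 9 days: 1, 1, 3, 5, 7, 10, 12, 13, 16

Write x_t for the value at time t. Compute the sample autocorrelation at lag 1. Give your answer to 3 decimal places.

Mean x̄ = (1 + 1 + 3 + 5 + 7 + 10 + 12 + 13 + 16)/9 = 7.5556
Numerator Σ_{t=1}^{8}(x_t−x̄)(x_{t+1}−x̄) = 165.5802
Denominator Σ(x_t−x̄)² = 240.2222
r_1 = 165.5802 / 240.2222 = 0.689

0.689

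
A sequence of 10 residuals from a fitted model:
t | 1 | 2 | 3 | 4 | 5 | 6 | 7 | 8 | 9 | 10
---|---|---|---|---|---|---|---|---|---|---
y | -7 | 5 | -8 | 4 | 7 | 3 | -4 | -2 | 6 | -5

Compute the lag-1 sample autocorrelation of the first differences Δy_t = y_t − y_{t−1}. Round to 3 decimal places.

-0.481

First differences Δy: 12, -13, 12, 3, -4, -7, 2, 8, -11
Mean of differences = 0.2222
Numerator Σ(Δy_t−Δȳ)(Δy_{t+1}−Δȳ) = -346.2716
Denominator Σ(Δy_t−Δȳ)² = 719.5556
r_1(Δy) = -346.2716 / 719.5556 = -0.481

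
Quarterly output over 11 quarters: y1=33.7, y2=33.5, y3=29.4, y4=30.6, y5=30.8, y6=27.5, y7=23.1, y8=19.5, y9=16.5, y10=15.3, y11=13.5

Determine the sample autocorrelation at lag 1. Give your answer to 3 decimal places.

Mean ȳ = (33.7 + 33.5 + 29.4 + 30.6 + 30.8 + 27.5 + 23.1 + 19.5 + 16.5 + 15.3 + 13.5)/11 = 24.8545
Numerator Σ_{t=1}^{10}(y_t−ȳ)(y_{t+1}−ȳ) = 429.5734
Denominator Σ(y_t−ȳ)² = 570.7673
r_1 = 429.5734 / 570.7673 = 0.753

0.753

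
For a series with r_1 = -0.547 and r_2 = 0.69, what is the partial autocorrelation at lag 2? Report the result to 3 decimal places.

φ_{22} = (r_2 − r_1²) / (1 − r_1²)
r_1² = (-0.547)² = 0.299209
Numerator = 0.69 − 0.2992 = 0.3908; denominator = 1 − 0.2992 = 0.7008
φ_{22} = 0.3908 / 0.7008 = 0.558

0.558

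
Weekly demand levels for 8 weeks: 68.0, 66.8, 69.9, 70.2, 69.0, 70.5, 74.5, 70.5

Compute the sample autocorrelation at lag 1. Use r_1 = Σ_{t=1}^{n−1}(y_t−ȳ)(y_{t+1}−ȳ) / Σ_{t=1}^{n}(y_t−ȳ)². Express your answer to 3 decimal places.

Mean ȳ = (68.0 + 66.8 + 69.9 + 70.2 + 69.0 + 70.5 + 74.5 + 70.5)/8 = 69.9250
Σ(y_t−ȳ)(y_{t+1}−ȳ) = (6.0156) + (0.0781) + (-0.0069) + (-0.2544) + (-0.5319) + (2.6306) + (2.6306) = 10.5619
Denominator Σ(y_t−ȳ)² = 35.9950
r_1 = 10.5619 / 35.9950 = 0.293

0.293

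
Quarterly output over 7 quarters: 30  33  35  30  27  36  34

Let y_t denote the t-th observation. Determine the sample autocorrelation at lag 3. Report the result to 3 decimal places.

Mean ȳ = (30 + 33 + 35 + 30 + 27 + 36 + 34)/7 = 32.1429
Numerator Σ_{t=1}^{4}(y_t−ȳ)(y_{t+3}−ȳ) = 7.2245
Denominator Σ(y_t−ȳ)² = 62.8571
r_3 = 7.2245 / 62.8571 = 0.115

0.115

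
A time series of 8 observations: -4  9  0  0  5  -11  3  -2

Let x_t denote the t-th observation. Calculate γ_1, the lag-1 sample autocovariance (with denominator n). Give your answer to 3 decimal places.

Mean x̄ = (-4 + 9 + 0 + 0 + 5 − 11 + 3 − 2)/8 = 0.0000
Σ_{t=1}^{7}(x_t−x̄)(x_{t+1}−x̄) = -130.0000
γ_1 = -130.0000 / 8 = -16.250

-16.250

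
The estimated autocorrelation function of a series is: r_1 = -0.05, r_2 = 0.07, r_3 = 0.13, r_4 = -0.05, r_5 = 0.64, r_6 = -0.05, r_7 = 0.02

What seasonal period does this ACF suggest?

5

The largest autocorrelation is r_5 = 0.64; the remaining lags stay at or below 0.13.
The dominant spike at lag 5 indicates a seasonal period of 5.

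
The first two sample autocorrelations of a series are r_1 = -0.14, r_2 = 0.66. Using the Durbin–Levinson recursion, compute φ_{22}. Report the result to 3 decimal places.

0.653

φ_{22} = (r_2 − r_1²) / (1 − r_1²)
r_1² = (-0.14)² = 0.0196
Numerator = 0.66 − 0.0196 = 0.6404; denominator = 1 − 0.0196 = 0.9804
φ_{22} = 0.6404 / 0.9804 = 0.653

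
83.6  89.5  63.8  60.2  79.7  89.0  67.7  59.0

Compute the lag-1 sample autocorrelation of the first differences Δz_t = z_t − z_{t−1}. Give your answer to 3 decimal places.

-0.031

First differences Δz: 5.9, -25.7, -3.6, 19.5, 9.3, -21.3, -8.7
Mean of differences = -3.5143
Numerator Σ(Δz_t−Δz̄)(Δz_{t+1}−Δz̄) = -49.7016
Denominator Σ(Δz_t−Δz̄)² = 1617.9286
r_1(Δz) = -49.7016 / 1617.9286 = -0.031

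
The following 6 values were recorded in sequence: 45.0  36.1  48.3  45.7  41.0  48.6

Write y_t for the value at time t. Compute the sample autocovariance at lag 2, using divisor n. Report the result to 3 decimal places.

-2.490

Mean ȳ = (45.0 + 36.1 + 48.3 + 45.7 + 41.0 + 48.6)/6 = 44.1167
Deviations: 0.8833, -8.0167, 4.1833, 1.5833, -3.1167, 4.4833
Σ_{t=1}^{4}(y_t−ȳ)(y_{t+2}−ȳ) = -14.9372
γ_2 = -14.9372 / 6 = -2.490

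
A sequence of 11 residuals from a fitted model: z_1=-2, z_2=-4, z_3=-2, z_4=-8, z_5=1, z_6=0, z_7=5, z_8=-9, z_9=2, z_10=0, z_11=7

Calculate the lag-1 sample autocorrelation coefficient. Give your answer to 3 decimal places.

-0.224

Mean z̄ = (-2 − 4 − 2 − 8 + 1 + 0 + 5 − 9 + 2 + 0 + 7)/11 = -0.9091
Numerator Σ_{t=1}^{10}(z_t−z̄)(z_{t+1}−z̄) = -53.4628
Denominator Σ(z_t−z̄)² = 238.9091
r_1 = -53.4628 / 238.9091 = -0.224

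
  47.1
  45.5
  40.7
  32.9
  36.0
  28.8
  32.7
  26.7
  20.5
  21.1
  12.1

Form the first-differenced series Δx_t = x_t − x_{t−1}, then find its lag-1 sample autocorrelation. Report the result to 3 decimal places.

First differences Δx: -1.6, -4.8, -7.8, 3.1, -7.2, 3.9, -6.0, -6.2, 0.6, -9.0
Mean of differences = -3.5000
Numerator Σ(Δx_t−Δx̄)(Δx_{t+1}−Δx̄) = -122.4300
Denominator Σ(Δx_t−Δx̄)² = 196.4000
r_1(Δx) = -122.4300 / 196.4000 = -0.623

-0.623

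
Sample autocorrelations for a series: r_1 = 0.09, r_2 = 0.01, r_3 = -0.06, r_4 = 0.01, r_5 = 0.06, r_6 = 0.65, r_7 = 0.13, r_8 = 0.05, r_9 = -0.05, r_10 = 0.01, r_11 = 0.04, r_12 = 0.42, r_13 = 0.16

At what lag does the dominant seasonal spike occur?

6

The largest autocorrelation is r_6 = 0.65, with a weaker echo at lag 12 (0.42); the remaining lags stay at or below 0.16.
The dominant spike at lag 6 indicates a seasonal period of 6.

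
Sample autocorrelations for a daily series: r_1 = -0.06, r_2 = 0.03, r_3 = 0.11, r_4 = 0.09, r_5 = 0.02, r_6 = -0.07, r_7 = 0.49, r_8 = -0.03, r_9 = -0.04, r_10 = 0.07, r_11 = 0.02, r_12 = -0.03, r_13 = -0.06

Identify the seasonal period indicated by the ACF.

7

The largest autocorrelation is r_7 = 0.49; the remaining lags stay at or below 0.11.
The dominant spike at lag 7 indicates a seasonal period of 7.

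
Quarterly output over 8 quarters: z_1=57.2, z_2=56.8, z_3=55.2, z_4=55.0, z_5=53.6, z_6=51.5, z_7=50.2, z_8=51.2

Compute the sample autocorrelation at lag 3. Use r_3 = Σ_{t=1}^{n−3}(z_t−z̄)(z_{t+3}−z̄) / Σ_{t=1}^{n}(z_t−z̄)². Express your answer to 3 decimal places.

Mean z̄ = (57.2 + 56.8 + 55.2 + 55.0 + 53.6 + 51.5 + 50.2 + 51.2)/8 = 53.8375
Deviations from mean: 3.3625, 2.9625, 1.3625, 1.1625, -0.2375, -2.3375, -3.6375, -2.6375
Numerator Σ_{t=1}^{5}(z_t−z̄)(z_{t+3}−z̄) = -3.5817
Denominator Σ(z_t−z̄)² = 48.9988
r_3 = -3.5817 / 48.9988 = -0.073

-0.073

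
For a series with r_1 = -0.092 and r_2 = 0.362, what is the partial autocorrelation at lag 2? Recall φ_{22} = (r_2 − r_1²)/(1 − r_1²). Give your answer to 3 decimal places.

φ_{22} = (r_2 − r_1²) / (1 − r_1²)
r_1² = (-0.092)² = 0.008464
Numerator = 0.362 − 0.0085 = 0.3535; denominator = 1 − 0.0085 = 0.9915
φ_{22} = 0.3535 / 0.9915 = 0.357

0.357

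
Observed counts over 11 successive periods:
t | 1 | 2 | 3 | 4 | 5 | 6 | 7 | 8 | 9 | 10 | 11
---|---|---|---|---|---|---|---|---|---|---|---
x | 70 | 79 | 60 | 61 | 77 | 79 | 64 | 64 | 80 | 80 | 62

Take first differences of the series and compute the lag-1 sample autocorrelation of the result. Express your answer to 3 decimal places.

-0.114

First differences Δx: 9, -19, 1, 16, 2, -15, 0, 16, 0, -18
Mean of differences = -0.8000
Numerator Σ(Δx_t−Δx̄)(Δx_{t+1}−Δx̄) = -171.8400
Denominator Σ(Δx_t−Δx̄)² = 1501.6000
r_1(Δx) = -171.8400 / 1501.6000 = -0.114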